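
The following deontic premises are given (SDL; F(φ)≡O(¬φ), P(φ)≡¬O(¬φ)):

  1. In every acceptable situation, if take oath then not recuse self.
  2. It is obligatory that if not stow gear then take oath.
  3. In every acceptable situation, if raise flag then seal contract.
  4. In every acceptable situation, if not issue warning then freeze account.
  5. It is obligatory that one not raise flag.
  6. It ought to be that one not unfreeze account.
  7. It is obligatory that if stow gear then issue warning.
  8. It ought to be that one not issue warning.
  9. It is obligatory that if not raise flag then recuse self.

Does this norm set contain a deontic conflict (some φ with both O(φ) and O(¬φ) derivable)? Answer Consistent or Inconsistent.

From premise 5 we have O(¬raise_flag).
From O(¬raise_flag) and premise 9, O(¬raise_flag → recuse_self), we obtain O(recuse_self).
The contrapositive of premise 1 (O(take_oath → ¬recuse_self)) is O(recuse_self → ¬take_oath), and O(recuse_self) is already established, so O(¬take_oath).
The contrapositive of premise 2 (O(¬stow_gear → take_oath)) is O(¬take_oath → stow_gear), and O(¬take_oath) is already established, so O(stow_gear).
Applying K to premise 7 (O(stow_gear → issue_warning)) and O(stow_gear) yields O(issue_warning).
However, premise 8 gives O(¬issue_warning).
We now have both O(issue_warning) and O(¬issue_warning) — issue_warning is simultaneously obligatory and forbidden, violating the D-axiom.

Inconsistent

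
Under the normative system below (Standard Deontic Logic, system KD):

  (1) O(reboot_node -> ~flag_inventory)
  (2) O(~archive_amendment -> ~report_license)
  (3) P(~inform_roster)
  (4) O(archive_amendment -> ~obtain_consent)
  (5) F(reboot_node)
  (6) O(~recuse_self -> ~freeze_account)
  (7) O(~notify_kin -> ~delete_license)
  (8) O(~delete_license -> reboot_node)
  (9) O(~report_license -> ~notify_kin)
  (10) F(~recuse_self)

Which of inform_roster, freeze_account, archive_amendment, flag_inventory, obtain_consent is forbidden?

obtain_consent

F(reboot_node) at premise 5 means O(~reboot_node).
Premise 8, O(~delete_license -> reboot_node), contraposes to O(~reboot_node -> delete_license); with O(~reboot_node) we get O(delete_license).
Premise 7 is O(~notify_kin -> ~delete_license); contrapositively O(delete_license -> notify_kin). Since O(delete_license) holds, K gives O(notify_kin).
The contrapositive of premise 9 (O(~report_license -> ~notify_kin)) is O(notify_kin -> report_license), and O(notify_kin) is already established, so O(report_license).
Premise 2, O(~archive_amendment -> ~report_license), contraposes to O(report_license -> archive_amendment); with O(report_license) we get O(archive_amendment).
With premise 4, O(archive_amendment -> ~obtain_consent), the K-axiom yields O(~obtain_consent).
So O(~obtain_consent) holds, i.e. obtain_consent is forbidden. None of the other listed options is forbidden under the premises.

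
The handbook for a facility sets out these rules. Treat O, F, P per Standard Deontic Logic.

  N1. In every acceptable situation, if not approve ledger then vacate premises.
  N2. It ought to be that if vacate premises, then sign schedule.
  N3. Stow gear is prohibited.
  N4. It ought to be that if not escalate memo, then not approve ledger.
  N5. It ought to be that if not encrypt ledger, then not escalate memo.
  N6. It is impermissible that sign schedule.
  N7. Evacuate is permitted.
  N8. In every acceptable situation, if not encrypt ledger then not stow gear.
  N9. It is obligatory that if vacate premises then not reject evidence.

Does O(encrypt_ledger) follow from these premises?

Premise 6 is F(sign_schedule), i.e. O(¬sign_schedule).
The contrapositive of premise 2 (O(vacate_premises → sign_schedule)) is O(¬sign_schedule → ¬vacate_premises), and O(¬sign_schedule) is already established, so O(¬vacate_premises).
Premise 1 is O(¬approve_ledger → vacate_premises); contrapositively O(¬vacate_premises → approve_ledger). Since O(¬vacate_premises) holds, K gives O(approve_ledger).
The contrapositive of premise 4 (O(¬escalate_memo → ¬approve_ledger)) is O(approve_ledger → escalate_memo), and O(approve_ledger) is already established, so O(escalate_memo).
The contrapositive of premise 5 (O(¬encrypt_ledger → ¬escalate_memo)) is O(escalate_memo → encrypt_ledger), and O(escalate_memo) is already established, so O(encrypt_ledger).
Premises 3, 7, 8, 9 do not contribute to this derivation.
So O(encrypt_ledger) follows.

Yes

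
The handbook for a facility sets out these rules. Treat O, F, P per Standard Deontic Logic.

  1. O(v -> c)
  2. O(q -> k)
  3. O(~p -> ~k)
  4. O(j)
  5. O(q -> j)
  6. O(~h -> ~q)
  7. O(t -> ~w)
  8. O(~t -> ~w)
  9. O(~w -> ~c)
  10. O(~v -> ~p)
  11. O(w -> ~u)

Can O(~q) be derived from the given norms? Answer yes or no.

Yes

Premises 8 and 7 are O(~t -> ~w) and O(t -> ~w); every ideal world satisfies ~t or t, so in either case ~w holds — hence O(~w).
Premise 9 is O(~w -> ~c); since O(~w), deontic closure gives O(~c).
Premise 1 is O(v -> c); contrapositively O(~c -> ~v). Since O(~c) holds, K gives O(~v).
Applying K to premise 10 (O(~v -> ~p)) and O(~v) yields O(~p).
Premise 3 is O(~p -> ~k); since O(~p), deontic closure gives O(~k).
The contrapositive of premise 2 (O(q -> k)) is O(~k -> ~q), and O(~k) is already established, so O(~q).
Premises 4, 5, 6, 11 do not contribute to this derivation.
So O(~q) follows.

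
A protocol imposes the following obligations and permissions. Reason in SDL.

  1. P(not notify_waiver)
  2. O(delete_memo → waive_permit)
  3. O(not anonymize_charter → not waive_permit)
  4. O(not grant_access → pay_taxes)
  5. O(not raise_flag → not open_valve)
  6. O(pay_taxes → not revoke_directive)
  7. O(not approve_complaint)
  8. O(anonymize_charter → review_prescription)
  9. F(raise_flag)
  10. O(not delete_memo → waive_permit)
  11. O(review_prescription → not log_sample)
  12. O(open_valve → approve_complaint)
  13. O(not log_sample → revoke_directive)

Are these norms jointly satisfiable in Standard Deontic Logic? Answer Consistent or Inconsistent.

Consistent

Premise 12 is O(open_valve → approve_complaint), but O(open_valve) is not derivable from the premises, so it does not yield O(approve_complaint).
So O(approve_complaint) is not derivable, and the apparent clash with O(not approve_complaint) does not arise.
A world satisfying every obligation exists (e.g. anonymize_charter=true, approve_complaint=false, delete_memo=false, grant_access=true, log_sample=false, notify_waiver=false, open_valve=false, pay_taxes=false, raise_flag=false, review_prescription=true, revoke_directive=true, waive_permit=true); no atom is both obligatory and forbidden, so the set is consistent.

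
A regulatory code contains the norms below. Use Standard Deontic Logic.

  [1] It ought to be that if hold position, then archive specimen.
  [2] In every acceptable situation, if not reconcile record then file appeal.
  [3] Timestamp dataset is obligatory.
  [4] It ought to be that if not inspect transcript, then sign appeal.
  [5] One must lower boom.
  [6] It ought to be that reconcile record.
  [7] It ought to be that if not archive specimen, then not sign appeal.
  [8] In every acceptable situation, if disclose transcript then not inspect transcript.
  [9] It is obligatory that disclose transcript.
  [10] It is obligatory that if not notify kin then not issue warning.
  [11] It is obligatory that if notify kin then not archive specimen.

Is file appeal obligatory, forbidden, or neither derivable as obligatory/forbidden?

Neither

Premise 2 is O(¬reconcile_record → file_appeal), but O(¬reconcile_record) is not derivable from the premises, so it does not yield O(file_appeal).
No premise or chain of K-axiom applications forces O(file_appeal), and none forces O(¬file_appeal). So file_appeal is neither obligatory nor forbidden under these norms.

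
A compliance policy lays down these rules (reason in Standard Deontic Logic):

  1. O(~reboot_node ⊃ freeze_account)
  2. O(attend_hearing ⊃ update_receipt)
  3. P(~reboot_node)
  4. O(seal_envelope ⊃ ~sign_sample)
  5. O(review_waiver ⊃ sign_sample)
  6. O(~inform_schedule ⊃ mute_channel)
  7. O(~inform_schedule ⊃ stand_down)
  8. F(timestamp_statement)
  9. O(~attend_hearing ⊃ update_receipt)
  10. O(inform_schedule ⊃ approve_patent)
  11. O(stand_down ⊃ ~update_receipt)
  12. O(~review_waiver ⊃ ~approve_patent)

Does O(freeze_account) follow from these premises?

Premise 1 is O(~reboot_node ⊃ freeze_account), but O(~reboot_node) is not derivable from the premises (the permission P(~reboot_node) asserts only ~O(reboot_node), not O(~reboot_node)), so it does not yield O(freeze_account).
No other premise forces O(freeze_account). An ideal world satisfying every premise can still have freeze_account false, so O(freeze_account) is not derivable.

No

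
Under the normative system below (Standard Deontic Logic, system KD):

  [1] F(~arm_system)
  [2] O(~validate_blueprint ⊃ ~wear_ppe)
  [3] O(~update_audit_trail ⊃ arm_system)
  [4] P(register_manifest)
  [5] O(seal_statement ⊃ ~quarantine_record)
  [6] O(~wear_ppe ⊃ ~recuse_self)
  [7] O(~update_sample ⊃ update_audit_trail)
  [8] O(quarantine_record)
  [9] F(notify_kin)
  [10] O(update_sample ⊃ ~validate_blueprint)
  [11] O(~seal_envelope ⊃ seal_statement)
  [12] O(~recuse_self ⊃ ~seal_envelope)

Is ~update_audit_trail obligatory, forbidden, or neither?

Forbidden

Premise 8 states O(quarantine_record) outright.
Premise 5 is O(seal_statement ⊃ ~quarantine_record); contrapositively O(quarantine_record ⊃ ~seal_statement). Since O(quarantine_record) holds, K gives O(~seal_statement).
The contrapositive of premise 11 (O(~seal_envelope ⊃ seal_statement)) is O(~seal_statement ⊃ seal_envelope), and O(~seal_statement) is already established, so O(seal_envelope).
Premise 12, O(~recuse_self ⊃ ~seal_envelope), contraposes to O(seal_envelope ⊃ recuse_self); with O(seal_envelope) we get O(recuse_self).
The contrapositive of premise 6 (O(~wear_ppe ⊃ ~recuse_self)) is O(recuse_self ⊃ wear_ppe), and O(recuse_self) is already established, so O(wear_ppe).
Premise 2, O(~validate_blueprint ⊃ ~wear_ppe), contraposes to O(wear_ppe ⊃ validate_blueprint); with O(wear_ppe) we get O(validate_blueprint).
Premise 10 is O(update_sample ⊃ ~validate_blueprint); contrapositively O(validate_blueprint ⊃ ~update_sample). Since O(validate_blueprint) holds, K gives O(~update_sample).
Applying K to premise 7 (O(~update_sample ⊃ update_audit_trail)) and O(~update_sample) yields O(update_audit_trail).
Premises 1, 3, 4, 9 do not contribute to this derivation.
Thus O(update_audit_trail), which is F(~update_audit_trail): ~update_audit_trail is forbidden.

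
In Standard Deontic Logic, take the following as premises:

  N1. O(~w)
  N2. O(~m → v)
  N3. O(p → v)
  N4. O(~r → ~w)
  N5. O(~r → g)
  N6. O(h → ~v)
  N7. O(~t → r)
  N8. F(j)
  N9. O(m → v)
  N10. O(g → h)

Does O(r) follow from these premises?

Premises 2 and 9 cover both cases: O(~m → v) and O(m → v). Since ~m ∨ m is a tautology, O(v) follows.
Premise 6 is O(h → ~v); contrapositively O(v → ~h). Since O(v) holds, K gives O(~h).
Premise 10 is O(g → h); contrapositively O(~h → ~g). Since O(~h) holds, K gives O(~g).
Premise 5 is O(~r → g); contrapositively O(~g → r). Since O(~g) holds, K gives O(r).
Premises 1, 3, 4, 7, 8 do not contribute to this derivation.
So O(r) follows.

Yes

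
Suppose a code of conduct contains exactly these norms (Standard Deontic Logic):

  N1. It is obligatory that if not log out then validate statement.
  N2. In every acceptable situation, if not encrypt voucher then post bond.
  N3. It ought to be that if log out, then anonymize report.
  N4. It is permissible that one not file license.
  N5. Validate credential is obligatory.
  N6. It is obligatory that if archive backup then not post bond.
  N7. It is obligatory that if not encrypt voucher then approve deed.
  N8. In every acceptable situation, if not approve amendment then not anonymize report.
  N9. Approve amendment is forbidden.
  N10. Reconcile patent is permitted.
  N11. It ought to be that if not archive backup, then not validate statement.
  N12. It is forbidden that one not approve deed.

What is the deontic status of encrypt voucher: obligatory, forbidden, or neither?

Obligatory

Premise 9 is F(approve_amendment), i.e. O(¬approve_amendment).
Applying K to premise 8 (O(¬approve_amendment → ¬anonymize_report)) and O(¬approve_amendment) yields O(¬anonymize_report).
The contrapositive of premise 3 (O(log_out → anonymize_report)) is O(¬anonymize_report → ¬log_out), and O(¬anonymize_report) is already established, so O(¬log_out).
With premise 1, O(¬log_out → validate_statement), the K-axiom yields O(validate_statement).
The contrapositive of premise 11 (O(¬archive_backup → ¬validate_statement)) is O(validate_statement → archive_backup), and O(validate_statement) is already established, so O(archive_backup).
Applying K to premise 6 (O(archive_backup → ¬post_bond)) and O(archive_backup) yields O(¬post_bond).
Premise 2, O(¬encrypt_voucher → post_bond), contraposes to O(¬post_bond → encrypt_voucher); with O(¬post_bond) we get O(encrypt_voucher).
Premises 4, 5, 7, 10, 12 do not contribute to this derivation.
Hence encrypt_voucher is obligatory.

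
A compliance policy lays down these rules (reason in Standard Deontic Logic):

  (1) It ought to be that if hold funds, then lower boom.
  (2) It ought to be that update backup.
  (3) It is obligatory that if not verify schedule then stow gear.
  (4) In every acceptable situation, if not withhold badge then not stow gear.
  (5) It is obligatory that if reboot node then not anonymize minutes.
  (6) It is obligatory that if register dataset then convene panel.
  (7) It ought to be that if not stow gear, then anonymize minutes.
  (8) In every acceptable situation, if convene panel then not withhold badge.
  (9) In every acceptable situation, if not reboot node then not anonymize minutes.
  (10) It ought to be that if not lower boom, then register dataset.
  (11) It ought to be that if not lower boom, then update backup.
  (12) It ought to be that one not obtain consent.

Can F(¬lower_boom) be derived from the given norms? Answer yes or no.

By case analysis on reboot_node: premise 5 gives O(reboot_node → ¬anonymize_minutes) and premise 9 gives O(¬reboot_node → ¬anonymize_minutes), so O(¬anonymize_minutes) either way.
Premise 7, O(¬stow_gear → anonymize_minutes), contraposes to O(¬anonymize_minutes → stow_gear); with O(¬anonymize_minutes) we get O(stow_gear).
The contrapositive of premise 4 (O(¬withhold_badge → ¬stow_gear)) is O(stow_gear → withhold_badge), and O(stow_gear) is already established, so O(withhold_badge).
Premise 8 is O(convene_panel → ¬withhold_badge); contrapositively O(withhold_badge → ¬convene_panel). Since O(withhold_badge) holds, K gives O(¬convene_panel).
The contrapositive of premise 6 (O(register_dataset → convene_panel)) is O(¬convene_panel → ¬register_dataset), and O(¬convene_panel) is already established, so O(¬register_dataset).
Premise 10 is O(¬lower_boom → register_dataset); contrapositively O(¬register_dataset → lower_boom). Since O(¬register_dataset) holds, K gives O(lower_boom).
Premises 1, 2, 3, 11, 12 do not contribute to this derivation.
So O(lower_boom) holds, i.e. F(¬lower_boom). The claim follows.

Yes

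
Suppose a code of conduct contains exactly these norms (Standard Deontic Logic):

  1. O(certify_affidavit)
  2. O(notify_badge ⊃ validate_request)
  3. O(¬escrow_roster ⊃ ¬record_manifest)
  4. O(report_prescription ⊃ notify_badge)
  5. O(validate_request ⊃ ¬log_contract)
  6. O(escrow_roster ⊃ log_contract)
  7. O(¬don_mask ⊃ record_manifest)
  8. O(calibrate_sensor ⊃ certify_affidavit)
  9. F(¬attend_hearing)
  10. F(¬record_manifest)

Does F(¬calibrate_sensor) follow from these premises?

No

Premise 8 is O(calibrate_sensor ⊃ certify_affidavit); even if O(certify_affidavit) held, inferring O(calibrate_sensor) would be affirming the consequent — invalid.
No other premise forces O(calibrate_sensor). An ideal world satisfying every premise can still have ¬calibrate_sensor true, so F(¬calibrate_sensor) is not derivable.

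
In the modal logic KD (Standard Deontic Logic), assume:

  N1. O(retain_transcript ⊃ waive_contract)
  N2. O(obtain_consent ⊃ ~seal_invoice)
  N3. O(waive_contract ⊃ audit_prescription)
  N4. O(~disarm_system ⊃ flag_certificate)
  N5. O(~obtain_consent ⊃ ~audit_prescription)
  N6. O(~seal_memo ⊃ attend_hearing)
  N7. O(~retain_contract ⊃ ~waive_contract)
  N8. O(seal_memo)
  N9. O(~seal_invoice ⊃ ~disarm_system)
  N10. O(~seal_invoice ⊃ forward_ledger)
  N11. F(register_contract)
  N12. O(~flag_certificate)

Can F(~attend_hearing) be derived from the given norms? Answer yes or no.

No

Premise 6 is O(~seal_memo ⊃ attend_hearing), but O(~seal_memo) is not derivable from the premises, so it does not yield O(attend_hearing).
No other premise forces O(attend_hearing). An ideal world satisfying every premise can still have ~attend_hearing true, so F(~attend_hearing) is not derivable.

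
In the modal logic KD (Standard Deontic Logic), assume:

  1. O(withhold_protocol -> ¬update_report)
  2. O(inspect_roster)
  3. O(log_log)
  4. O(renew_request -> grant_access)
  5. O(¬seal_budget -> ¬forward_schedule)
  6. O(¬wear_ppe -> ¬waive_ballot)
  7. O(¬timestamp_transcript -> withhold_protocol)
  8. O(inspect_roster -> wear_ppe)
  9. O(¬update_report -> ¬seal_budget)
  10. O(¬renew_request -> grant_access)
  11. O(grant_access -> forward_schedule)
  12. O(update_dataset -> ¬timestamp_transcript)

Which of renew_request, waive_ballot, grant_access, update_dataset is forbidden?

update_dataset

By case analysis on renew_request: premise 4 gives O(renew_request -> grant_access) and premise 10 gives O(¬renew_request -> grant_access), so O(grant_access) either way.
With premise 11, O(grant_access -> forward_schedule), the K-axiom yields O(forward_schedule).
Premise 5, O(¬seal_budget -> ¬forward_schedule), contraposes to O(forward_schedule -> seal_budget); with O(forward_schedule) we get O(seal_budget).
Premise 9 is O(¬update_report -> ¬seal_budget); contrapositively O(seal_budget -> update_report). Since O(seal_budget) holds, K gives O(update_report).
Premise 1, O(withhold_protocol -> ¬update_report), contraposes to O(update_report -> ¬withhold_protocol); with O(update_report) we get O(¬withhold_protocol).
Premise 7 is O(¬timestamp_transcript -> withhold_protocol); contrapositively O(¬withhold_protocol -> timestamp_transcript). Since O(¬withhold_protocol) holds, K gives O(timestamp_transcript).
Premise 12 is O(update_dataset -> ¬timestamp_transcript); contrapositively O(timestamp_transcript -> ¬update_dataset). Since O(timestamp_transcript) holds, K gives O(¬update_dataset).
So O(¬update_dataset) holds, i.e. update_dataset is forbidden. None of the other listed options is forbidden under the premises.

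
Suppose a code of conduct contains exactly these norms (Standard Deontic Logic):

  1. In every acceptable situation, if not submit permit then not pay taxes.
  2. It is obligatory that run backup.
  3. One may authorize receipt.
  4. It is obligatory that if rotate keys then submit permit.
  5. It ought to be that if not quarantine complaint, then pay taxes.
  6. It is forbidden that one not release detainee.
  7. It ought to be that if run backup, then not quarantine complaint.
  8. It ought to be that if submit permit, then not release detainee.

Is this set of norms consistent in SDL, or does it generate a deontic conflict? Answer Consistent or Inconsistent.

Inconsistent

Premise 2 gives O(run_backup).
From O(run_backup) and premise 7, O(run_backup → ¬quarantine_complaint), we obtain O(¬quarantine_complaint).
From O(¬quarantine_complaint) and premise 5, O(¬quarantine_complaint → pay_taxes), we obtain O(pay_taxes).
Premise 1 is O(¬submit_permit → ¬pay_taxes); contrapositively O(pay_taxes → submit_permit). Since O(pay_taxes) holds, K gives O(submit_permit).
Premise 8 is O(submit_permit → ¬release_detainee); since O(submit_permit), deontic closure gives O(¬release_detainee).
But premise 6, F(¬release_detainee), means O(release_detainee).
We now have both O(¬release_detainee) and O(release_detainee) — release_detainee is simultaneously obligatory and forbidden, violating the D-axiom.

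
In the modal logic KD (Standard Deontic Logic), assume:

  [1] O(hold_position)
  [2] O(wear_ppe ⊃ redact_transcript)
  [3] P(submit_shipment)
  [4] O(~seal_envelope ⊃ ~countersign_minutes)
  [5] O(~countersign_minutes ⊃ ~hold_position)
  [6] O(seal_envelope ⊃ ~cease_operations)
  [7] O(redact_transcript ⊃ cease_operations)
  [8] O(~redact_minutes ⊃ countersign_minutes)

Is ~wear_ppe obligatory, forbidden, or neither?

Premise 1 states O(hold_position) outright.
The contrapositive of premise 5 (O(~countersign_minutes ⊃ ~hold_position)) is O(hold_position ⊃ countersign_minutes), and O(hold_position) is already established, so O(countersign_minutes).
Premise 4 is O(~seal_envelope ⊃ ~countersign_minutes); contrapositively O(countersign_minutes ⊃ seal_envelope). Since O(countersign_minutes) holds, K gives O(seal_envelope).
From O(seal_envelope) and premise 6, O(seal_envelope ⊃ ~cease_operations), we obtain O(~cease_operations).
Premise 7 is O(redact_transcript ⊃ cease_operations); contrapositively O(~cease_operations ⊃ ~redact_transcript). Since O(~cease_operations) holds, K gives O(~redact_transcript).
The contrapositive of premise 2 (O(wear_ppe ⊃ redact_transcript)) is O(~redact_transcript ⊃ ~wear_ppe), and O(~redact_transcript) is already established, so O(~wear_ppe).
Premises 3, 8 do not contribute to this derivation.
Hence ~wear_ppe is obligatory.

Obligatory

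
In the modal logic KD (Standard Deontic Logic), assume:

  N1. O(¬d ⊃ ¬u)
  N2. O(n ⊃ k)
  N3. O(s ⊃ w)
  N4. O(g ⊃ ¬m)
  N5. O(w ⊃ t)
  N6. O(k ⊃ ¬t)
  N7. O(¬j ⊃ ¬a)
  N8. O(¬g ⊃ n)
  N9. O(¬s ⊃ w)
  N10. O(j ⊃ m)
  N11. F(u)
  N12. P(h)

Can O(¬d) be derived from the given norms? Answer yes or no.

No

Premise 1 is O(¬d ⊃ ¬u); even if O(¬u) held, inferring O(¬d) would be affirming the consequent — invalid.
No other premise forces O(¬d). An ideal world satisfying every premise can still have ¬d false, so O(¬d) is not derivable.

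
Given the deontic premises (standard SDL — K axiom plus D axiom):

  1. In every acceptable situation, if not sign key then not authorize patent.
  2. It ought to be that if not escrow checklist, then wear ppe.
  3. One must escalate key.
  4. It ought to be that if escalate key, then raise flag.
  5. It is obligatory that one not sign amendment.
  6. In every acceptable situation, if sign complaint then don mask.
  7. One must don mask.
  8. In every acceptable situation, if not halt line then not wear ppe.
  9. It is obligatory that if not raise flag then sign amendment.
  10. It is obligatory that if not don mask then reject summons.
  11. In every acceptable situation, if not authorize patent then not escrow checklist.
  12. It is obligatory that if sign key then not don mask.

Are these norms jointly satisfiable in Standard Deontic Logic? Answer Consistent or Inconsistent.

Consistent

Premise 9 is O(¬raise_flag → sign_amendment), but O(¬raise_flag) is not derivable from the premises, so it does not yield O(sign_amendment).
So O(sign_amendment) is not derivable, and the apparent clash with O(¬sign_amendment) does not arise.
A world satisfying every obligation exists (e.g. authorize_patent=false, don_mask=true, escalate_key=true, escrow_checklist=false, halt_line=true, raise_flag=true, reject_summons=false, sign_amendment=false, sign_complaint=false, sign_key=false, wear_ppe=true); no atom is both obligatory and forbidden, so the set is consistent.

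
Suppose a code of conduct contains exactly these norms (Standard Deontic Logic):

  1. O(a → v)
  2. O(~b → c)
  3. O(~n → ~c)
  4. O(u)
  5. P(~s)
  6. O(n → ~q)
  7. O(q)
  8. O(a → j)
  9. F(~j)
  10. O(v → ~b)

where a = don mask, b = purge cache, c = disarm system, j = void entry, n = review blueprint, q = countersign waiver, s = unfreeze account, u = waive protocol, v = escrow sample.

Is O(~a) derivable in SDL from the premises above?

Yes

From premise 7 we have O(q).
Premise 6 is O(n → ~q); contrapositively O(q → ~n). Since O(q) holds, K gives O(~n).
From O(~n) and premise 3, O(~n → ~c), we obtain O(~c).
Premise 2 is O(~b → c); contrapositively O(~c → b). Since O(~c) holds, K gives O(b).
Premise 10 is O(v → ~b); contrapositively O(b → ~v). Since O(b) holds, K gives O(~v).
Premise 1, O(a → v), contraposes to O(~v → ~a); with O(~v) we get O(~a).
Premises 4, 5, 8, 9 do not contribute to this derivation.
So O(~a) follows.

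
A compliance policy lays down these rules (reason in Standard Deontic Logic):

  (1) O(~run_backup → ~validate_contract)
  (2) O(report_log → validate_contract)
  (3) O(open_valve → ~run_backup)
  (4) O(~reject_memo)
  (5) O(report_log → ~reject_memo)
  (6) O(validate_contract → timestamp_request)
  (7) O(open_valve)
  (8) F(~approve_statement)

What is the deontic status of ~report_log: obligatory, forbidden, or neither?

From premise 7 we have O(open_valve).
With premise 3, O(open_valve → ~run_backup), the K-axiom yields O(~run_backup).
Premise 1 is O(~run_backup → ~validate_contract); since O(~run_backup), deontic closure gives O(~validate_contract).
Premise 2, O(report_log → validate_contract), contraposes to O(~validate_contract → ~report_log); with O(~validate_contract) we get O(~report_log).
Premises 4, 5, 6, 8 do not contribute to this derivation.
Hence ~report_log is obligatory.

Obligatory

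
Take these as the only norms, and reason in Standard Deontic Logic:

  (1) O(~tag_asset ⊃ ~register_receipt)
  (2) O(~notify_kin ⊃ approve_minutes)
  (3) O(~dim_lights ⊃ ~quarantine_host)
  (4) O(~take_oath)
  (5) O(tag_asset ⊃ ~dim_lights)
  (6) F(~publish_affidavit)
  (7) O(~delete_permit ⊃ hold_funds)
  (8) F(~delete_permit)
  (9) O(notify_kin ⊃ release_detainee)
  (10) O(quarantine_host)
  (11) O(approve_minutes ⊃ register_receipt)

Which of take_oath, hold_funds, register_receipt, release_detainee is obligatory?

release_detainee

From premise 10 we have O(quarantine_host).
Premise 3 is O(~dim_lights ⊃ ~quarantine_host); contrapositively O(quarantine_host ⊃ dim_lights). Since O(quarantine_host) holds, K gives O(dim_lights).
The contrapositive of premise 5 (O(tag_asset ⊃ ~dim_lights)) is O(dim_lights ⊃ ~tag_asset), and O(dim_lights) is already established, so O(~tag_asset).
Applying K to premise 1 (O(~tag_asset ⊃ ~register_receipt)) and O(~tag_asset) yields O(~register_receipt).
Premise 11, O(approve_minutes ⊃ register_receipt), contraposes to O(~register_receipt ⊃ ~approve_minutes); with O(~register_receipt) we get O(~approve_minutes).
The contrapositive of premise 2 (O(~notify_kin ⊃ approve_minutes)) is O(~approve_minutes ⊃ notify_kin), and O(~approve_minutes) is already established, so O(notify_kin).
Premise 9 is O(notify_kin ⊃ release_detainee); since O(notify_kin), deontic closure gives O(release_detainee).
So O(release_detainee) holds — release_detainee is obligatory. None of the other listed options is made obligatory by any chain of premises.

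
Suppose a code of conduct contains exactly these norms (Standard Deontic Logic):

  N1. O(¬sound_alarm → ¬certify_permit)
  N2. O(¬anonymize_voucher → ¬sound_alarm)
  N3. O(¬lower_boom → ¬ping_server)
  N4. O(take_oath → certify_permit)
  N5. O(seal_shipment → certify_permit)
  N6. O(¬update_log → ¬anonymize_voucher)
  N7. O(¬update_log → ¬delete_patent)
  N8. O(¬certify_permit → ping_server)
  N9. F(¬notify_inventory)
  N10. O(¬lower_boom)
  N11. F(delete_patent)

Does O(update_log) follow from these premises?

Yes

Premise 10 gives O(¬lower_boom).
From O(¬lower_boom) and premise 3, O(¬lower_boom → ¬ping_server), we obtain O(¬ping_server).
Premise 8 is O(¬certify_permit → ping_server); contrapositively O(¬ping_server → certify_permit). Since O(¬ping_server) holds, K gives O(certify_permit).
The contrapositive of premise 1 (O(¬sound_alarm → ¬certify_permit)) is O(certify_permit → sound_alarm), and O(certify_permit) is already established, so O(sound_alarm).
Premise 2 is O(¬anonymize_voucher → ¬sound_alarm); contrapositively O(sound_alarm → anonymize_voucher). Since O(sound_alarm) holds, K gives O(anonymize_voucher).
Premise 6 is O(¬update_log → ¬anonymize_voucher); contrapositively O(anonymize_voucher → update_log). Since O(anonymize_voucher) holds, K gives O(update_log).
Premises 4, 5, 7, 9, 11 do not contribute to this derivation.
So O(update_log) follows.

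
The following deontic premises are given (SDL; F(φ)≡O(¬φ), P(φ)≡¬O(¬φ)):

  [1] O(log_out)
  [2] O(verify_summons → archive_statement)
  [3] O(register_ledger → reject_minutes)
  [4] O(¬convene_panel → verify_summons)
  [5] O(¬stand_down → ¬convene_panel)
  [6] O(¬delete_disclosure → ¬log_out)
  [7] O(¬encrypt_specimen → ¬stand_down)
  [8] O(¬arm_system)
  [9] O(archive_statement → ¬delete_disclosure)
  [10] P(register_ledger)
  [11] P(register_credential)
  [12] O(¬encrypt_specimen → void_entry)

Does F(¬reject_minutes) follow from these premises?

No

Premise 3 is O(register_ledger → reject_minutes), but O(register_ledger) is not derivable from the premises (the permission P(register_ledger) asserts only ¬O(¬register_ledger), not O(register_ledger)), so it does not yield O(reject_minutes).
No other premise forces O(reject_minutes). An ideal world satisfying every premise can still have ¬reject_minutes true, so F(¬reject_minutes) is not derivable.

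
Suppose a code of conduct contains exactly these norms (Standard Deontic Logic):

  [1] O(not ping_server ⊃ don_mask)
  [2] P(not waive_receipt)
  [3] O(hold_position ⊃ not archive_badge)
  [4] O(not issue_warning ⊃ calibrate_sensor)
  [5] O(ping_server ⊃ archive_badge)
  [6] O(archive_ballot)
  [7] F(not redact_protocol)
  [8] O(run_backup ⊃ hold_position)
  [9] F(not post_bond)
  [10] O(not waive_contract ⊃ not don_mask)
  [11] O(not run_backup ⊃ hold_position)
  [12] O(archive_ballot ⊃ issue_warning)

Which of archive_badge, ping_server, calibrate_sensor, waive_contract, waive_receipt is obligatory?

waive_contract

Premises 8 and 11 are O(run_backup ⊃ hold_position) and O(not run_backup ⊃ hold_position); every ideal world satisfies run_backup or not run_backup, so in either case hold_position holds — hence O(hold_position).
Applying K to premise 3 (O(hold_position ⊃ not archive_badge)) and O(hold_position) yields O(not archive_badge).
Premise 5 is O(ping_server ⊃ archive_badge); contrapositively O(not archive_badge ⊃ not ping_server). Since O(not archive_badge) holds, K gives O(not ping_server).
With premise 1, O(not ping_server ⊃ don_mask), the K-axiom yields O(don_mask).
The contrapositive of premise 10 (O(not waive_contract ⊃ not don_mask)) is O(don_mask ⊃ waive_contract), and O(don_mask) is already established, so O(waive_contract).
So O(waive_contract) holds — waive_contract is obligatory. None of the other listed options is made obligatory by any chain of premises.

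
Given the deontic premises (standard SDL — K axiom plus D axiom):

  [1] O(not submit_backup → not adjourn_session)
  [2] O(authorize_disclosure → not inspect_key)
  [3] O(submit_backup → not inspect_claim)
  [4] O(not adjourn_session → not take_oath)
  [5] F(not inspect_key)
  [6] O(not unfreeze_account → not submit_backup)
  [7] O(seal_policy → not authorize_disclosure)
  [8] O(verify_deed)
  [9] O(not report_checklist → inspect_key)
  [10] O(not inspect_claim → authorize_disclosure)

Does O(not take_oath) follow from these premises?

Premise 5 is F(not inspect_key), i.e. O(inspect_key).
Premise 2 is O(authorize_disclosure → not inspect_key); contrapositively O(inspect_key → not authorize_disclosure). Since O(inspect_key) holds, K gives O(not authorize_disclosure).
The contrapositive of premise 10 (O(not inspect_claim → authorize_disclosure)) is O(not authorize_disclosure → inspect_claim), and O(not authorize_disclosure) is already established, so O(inspect_claim).
Premise 3, O(submit_backup → not inspect_claim), contraposes to O(inspect_claim → not submit_backup); with O(inspect_claim) we get O(not submit_backup).
From O(not submit_backup) and premise 1, O(not submit_backup → not adjourn_session), we obtain O(not adjourn_session).
Applying K to premise 4 (O(not adjourn_session → not take_oath)) and O(not adjourn_session) yields O(not take_oath).
Premises 6, 7, 8, 9 do not contribute to this derivation.
So O(not take_oath) follows.

Yes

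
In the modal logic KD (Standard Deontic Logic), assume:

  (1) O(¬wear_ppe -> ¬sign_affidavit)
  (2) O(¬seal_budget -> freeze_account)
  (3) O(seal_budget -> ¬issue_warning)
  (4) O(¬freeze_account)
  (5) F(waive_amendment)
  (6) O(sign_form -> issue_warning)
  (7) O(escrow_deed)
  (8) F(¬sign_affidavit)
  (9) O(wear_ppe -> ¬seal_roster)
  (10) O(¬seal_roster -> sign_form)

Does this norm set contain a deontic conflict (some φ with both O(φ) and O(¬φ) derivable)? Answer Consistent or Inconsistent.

Inconsistent

Premise 8 is F(¬sign_affidavit), i.e. O(sign_affidavit).
Premise 1, O(¬wear_ppe -> ¬sign_affidavit), contraposes to O(sign_affidavit -> wear_ppe); with O(sign_affidavit) we get O(wear_ppe).
Applying K to premise 9 (O(wear_ppe -> ¬seal_roster)) and O(wear_ppe) yields O(¬seal_roster).
Premise 10 is O(¬seal_roster -> sign_form); since O(¬seal_roster), deontic closure gives O(sign_form).
From O(sign_form) and premise 6, O(sign_form -> issue_warning), we obtain O(issue_warning).
The contrapositive of premise 3 (O(seal_budget -> ¬issue_warning)) is O(issue_warning -> ¬seal_budget), and O(issue_warning) is already established, so O(¬seal_budget).
From O(¬seal_budget) and premise 2, O(¬seal_budget -> freeze_account), we obtain O(freeze_account).
Yet premise 4 states O(¬freeze_account).
We now have both O(freeze_account) and O(¬freeze_account) — freeze_account is simultaneously obligatory and forbidden, violating the D-axiom.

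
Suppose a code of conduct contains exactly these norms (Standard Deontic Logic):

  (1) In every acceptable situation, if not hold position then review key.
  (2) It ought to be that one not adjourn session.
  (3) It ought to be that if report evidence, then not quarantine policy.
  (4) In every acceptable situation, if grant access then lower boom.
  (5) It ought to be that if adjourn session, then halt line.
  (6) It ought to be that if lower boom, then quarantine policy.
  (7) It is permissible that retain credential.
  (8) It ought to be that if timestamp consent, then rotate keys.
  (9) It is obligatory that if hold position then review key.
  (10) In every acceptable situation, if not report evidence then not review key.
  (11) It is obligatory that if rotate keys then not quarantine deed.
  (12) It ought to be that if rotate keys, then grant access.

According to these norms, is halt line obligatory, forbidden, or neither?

Neither

Premise 5 is O(adjourn_session → halt_line), but O(adjourn_session) is not derivable from the premises, so it does not yield O(halt_line).
No premise or chain of K-axiom applications forces O(halt_line), and none forces O(¬halt_line). So halt_line is neither obligatory nor forbidden under these norms.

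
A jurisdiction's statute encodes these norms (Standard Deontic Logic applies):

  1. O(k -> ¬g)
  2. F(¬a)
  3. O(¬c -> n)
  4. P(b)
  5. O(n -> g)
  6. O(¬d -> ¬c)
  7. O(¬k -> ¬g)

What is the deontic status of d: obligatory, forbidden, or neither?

By case analysis on ¬k: premise 7 gives O(¬k -> ¬g) and premise 1 gives O(k -> ¬g), so O(¬g) either way.
The contrapositive of premise 5 (O(n -> g)) is O(¬g -> ¬n), and O(¬g) is already established, so O(¬n).
The contrapositive of premise 3 (O(¬c -> n)) is O(¬n -> c), and O(¬n) is already established, so O(c).
The contrapositive of premise 6 (O(¬d -> ¬c)) is O(c -> d), and O(c) is already established, so O(d).
Premises 2, 4 do not contribute to this derivation.
Hence d is obligatory.

Obligatory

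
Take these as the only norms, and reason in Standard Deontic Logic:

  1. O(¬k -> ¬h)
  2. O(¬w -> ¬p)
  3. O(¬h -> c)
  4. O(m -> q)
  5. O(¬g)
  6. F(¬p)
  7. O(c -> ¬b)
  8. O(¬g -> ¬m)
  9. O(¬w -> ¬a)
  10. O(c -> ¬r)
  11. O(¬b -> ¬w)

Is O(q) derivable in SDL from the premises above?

Premise 4 is O(m -> q), but O(m) is not derivable from the premises, so it does not yield O(q).
No other premise forces O(q). An ideal world satisfying every premise can still have q false, so O(q) is not derivable.

No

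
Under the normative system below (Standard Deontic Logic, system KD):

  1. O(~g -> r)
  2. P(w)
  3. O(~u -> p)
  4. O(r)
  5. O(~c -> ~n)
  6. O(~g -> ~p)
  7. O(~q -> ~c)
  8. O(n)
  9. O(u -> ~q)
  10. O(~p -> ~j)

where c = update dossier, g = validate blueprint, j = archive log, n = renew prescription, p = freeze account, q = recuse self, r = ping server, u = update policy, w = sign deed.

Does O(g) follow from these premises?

Yes

Premise 8 states O(n) outright.
The contrapositive of premise 5 (O(~c -> ~n)) is O(n -> c), and O(n) is already established, so O(c).
Premise 7, O(~q -> ~c), contraposes to O(c -> q); with O(c) we get O(q).
The contrapositive of premise 9 (O(u -> ~q)) is O(q -> ~u), and O(q) is already established, so O(~u).
With premise 3, O(~u -> p), the K-axiom yields O(p).
Premise 6 is O(~g -> ~p); contrapositively O(p -> g). Since O(p) holds, K gives O(g).
Premises 1, 2, 4, 10 do not contribute to this derivation.
So O(g) follows.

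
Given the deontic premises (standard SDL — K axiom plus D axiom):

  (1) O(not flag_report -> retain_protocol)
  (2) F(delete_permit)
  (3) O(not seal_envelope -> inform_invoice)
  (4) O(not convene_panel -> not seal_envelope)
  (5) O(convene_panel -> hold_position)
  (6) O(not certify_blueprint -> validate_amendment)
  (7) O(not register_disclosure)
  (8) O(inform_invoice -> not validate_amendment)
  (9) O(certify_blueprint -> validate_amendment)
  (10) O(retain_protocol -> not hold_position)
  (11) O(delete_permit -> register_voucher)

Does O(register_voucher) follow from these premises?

Premise 11 is O(delete_permit -> register_voucher), but O(delete_permit) is not derivable from the premises, so it does not yield O(register_voucher).
No other premise forces O(register_voucher). An ideal world satisfying every premise can still have register_voucher false, so O(register_voucher) is not derivable.

No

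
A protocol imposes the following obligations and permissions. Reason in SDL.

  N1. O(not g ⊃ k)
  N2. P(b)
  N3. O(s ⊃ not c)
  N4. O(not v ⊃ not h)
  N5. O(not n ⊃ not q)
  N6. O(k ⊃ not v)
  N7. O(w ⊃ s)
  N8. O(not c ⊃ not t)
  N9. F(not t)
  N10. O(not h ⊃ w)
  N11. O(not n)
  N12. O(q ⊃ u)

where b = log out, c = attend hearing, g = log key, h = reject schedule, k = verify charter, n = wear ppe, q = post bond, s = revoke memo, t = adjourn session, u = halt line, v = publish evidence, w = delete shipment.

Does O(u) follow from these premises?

Premise 12 is O(q ⊃ u), but O(q) is not derivable from the premises, so it does not yield O(u).
No other premise forces O(u). An ideal world satisfying every premise can still have u false, so O(u) is not derivable.

No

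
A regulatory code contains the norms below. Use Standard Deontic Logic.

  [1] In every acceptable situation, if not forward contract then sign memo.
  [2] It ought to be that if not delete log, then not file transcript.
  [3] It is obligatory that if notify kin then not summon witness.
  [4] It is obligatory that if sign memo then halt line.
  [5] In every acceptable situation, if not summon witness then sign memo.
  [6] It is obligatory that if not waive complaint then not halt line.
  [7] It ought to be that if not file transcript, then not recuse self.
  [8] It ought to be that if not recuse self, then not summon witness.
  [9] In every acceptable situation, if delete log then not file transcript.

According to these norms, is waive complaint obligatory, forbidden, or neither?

Obligatory

Premises 2 and 9 cover both cases: O(¬delete_log → ¬file_transcript) and O(delete_log → ¬file_transcript). Since ¬delete_log ∨ delete_log is a tautology, O(¬file_transcript) follows.
Applying K to premise 7 (O(¬file_transcript → ¬recuse_self)) and O(¬file_transcript) yields O(¬recuse_self).
From O(¬recuse_self) and premise 8, O(¬recuse_self → ¬summon_witness), we obtain O(¬summon_witness).
Applying K to premise 5 (O(¬summon_witness → sign_memo)) and O(¬summon_witness) yields O(sign_memo).
With premise 4, O(sign_memo → halt_line), the K-axiom yields O(halt_line).
Premise 6 is O(¬waive_complaint → ¬halt_line); contrapositively O(halt_line → waive_complaint). Since O(halt_line) holds, K gives O(waive_complaint).
Premises 1, 3 do not contribute to this derivation.
Hence waive_complaint is obligatory.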